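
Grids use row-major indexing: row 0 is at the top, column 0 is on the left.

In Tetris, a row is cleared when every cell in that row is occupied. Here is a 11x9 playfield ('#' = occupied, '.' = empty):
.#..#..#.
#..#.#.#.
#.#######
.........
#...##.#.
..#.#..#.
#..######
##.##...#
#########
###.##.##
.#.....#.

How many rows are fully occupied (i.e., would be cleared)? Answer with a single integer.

Check each row:
  row 0: 6 empty cells -> not full
  row 1: 5 empty cells -> not full
  row 2: 1 empty cell -> not full
  row 3: 9 empty cells -> not full
  row 4: 5 empty cells -> not full
  row 5: 6 empty cells -> not full
  row 6: 2 empty cells -> not full
  row 7: 4 empty cells -> not full
  row 8: 0 empty cells -> FULL (clear)
  row 9: 2 empty cells -> not full
  row 10: 7 empty cells -> not full
Total rows cleared: 1

Answer: 1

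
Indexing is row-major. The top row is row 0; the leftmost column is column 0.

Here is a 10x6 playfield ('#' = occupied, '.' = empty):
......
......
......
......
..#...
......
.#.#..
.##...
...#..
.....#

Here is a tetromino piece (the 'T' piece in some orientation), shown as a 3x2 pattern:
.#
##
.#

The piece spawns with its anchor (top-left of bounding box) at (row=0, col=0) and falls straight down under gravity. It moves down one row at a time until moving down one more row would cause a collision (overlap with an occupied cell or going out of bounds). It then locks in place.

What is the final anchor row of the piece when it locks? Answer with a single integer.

Answer: 3

Derivation:
Spawn at (row=0, col=0). Try each row:
  row 0: fits
  row 1: fits
  row 2: fits
  row 3: fits
  row 4: blocked -> lock at row 3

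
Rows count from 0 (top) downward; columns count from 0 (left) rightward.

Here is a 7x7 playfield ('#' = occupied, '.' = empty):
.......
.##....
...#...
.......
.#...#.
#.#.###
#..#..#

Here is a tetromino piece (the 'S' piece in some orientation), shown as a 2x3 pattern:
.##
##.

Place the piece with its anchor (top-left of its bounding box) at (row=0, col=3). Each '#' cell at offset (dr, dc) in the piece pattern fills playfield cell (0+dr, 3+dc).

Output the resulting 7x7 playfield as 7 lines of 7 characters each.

Fill (0+0,3+1) = (0,4)
Fill (0+0,3+2) = (0,5)
Fill (0+1,3+0) = (1,3)
Fill (0+1,3+1) = (1,4)

Answer: ....##.
.####..
...#...
.......
.#...#.
#.#.###
#..#..#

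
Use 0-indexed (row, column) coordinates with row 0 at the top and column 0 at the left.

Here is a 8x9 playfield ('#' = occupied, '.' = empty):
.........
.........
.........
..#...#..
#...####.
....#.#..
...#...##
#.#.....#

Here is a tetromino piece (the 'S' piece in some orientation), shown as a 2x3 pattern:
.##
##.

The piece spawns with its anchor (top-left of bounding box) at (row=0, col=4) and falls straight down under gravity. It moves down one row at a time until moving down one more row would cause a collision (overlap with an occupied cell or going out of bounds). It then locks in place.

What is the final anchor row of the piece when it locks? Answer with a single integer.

Answer: 2

Derivation:
Spawn at (row=0, col=4). Try each row:
  row 0: fits
  row 1: fits
  row 2: fits
  row 3: blocked -> lock at row 2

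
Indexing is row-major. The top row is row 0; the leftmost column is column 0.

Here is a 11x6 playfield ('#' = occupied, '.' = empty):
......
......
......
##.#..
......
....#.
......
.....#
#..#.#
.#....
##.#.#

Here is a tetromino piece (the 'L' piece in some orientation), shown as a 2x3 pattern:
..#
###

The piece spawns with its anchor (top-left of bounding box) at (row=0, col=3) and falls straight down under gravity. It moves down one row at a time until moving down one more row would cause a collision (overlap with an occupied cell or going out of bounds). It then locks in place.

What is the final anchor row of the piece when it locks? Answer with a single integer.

Answer: 1

Derivation:
Spawn at (row=0, col=3). Try each row:
  row 0: fits
  row 1: fits
  row 2: blocked -> lock at row 1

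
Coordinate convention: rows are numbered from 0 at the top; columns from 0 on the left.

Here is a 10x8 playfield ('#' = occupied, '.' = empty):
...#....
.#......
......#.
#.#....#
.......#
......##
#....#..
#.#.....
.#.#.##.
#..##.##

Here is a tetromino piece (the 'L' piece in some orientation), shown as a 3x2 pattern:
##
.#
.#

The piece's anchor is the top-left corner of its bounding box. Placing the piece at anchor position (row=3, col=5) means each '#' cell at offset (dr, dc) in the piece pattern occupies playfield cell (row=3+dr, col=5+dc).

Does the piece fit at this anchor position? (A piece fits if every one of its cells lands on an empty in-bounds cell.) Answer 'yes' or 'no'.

Answer: no

Derivation:
Check each piece cell at anchor (3, 5):
  offset (0,0) -> (3,5): empty -> OK
  offset (0,1) -> (3,6): empty -> OK
  offset (1,1) -> (4,6): empty -> OK
  offset (2,1) -> (5,6): occupied ('#') -> FAIL
All cells valid: no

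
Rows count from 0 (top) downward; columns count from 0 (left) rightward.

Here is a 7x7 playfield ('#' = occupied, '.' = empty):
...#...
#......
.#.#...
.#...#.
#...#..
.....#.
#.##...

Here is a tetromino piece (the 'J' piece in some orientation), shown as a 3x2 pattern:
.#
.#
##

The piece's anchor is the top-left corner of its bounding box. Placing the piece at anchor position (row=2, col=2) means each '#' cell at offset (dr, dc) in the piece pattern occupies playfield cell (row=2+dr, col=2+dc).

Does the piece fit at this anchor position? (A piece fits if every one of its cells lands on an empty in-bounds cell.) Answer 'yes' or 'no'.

Answer: no

Derivation:
Check each piece cell at anchor (2, 2):
  offset (0,1) -> (2,3): occupied ('#') -> FAIL
  offset (1,1) -> (3,3): empty -> OK
  offset (2,0) -> (4,2): empty -> OK
  offset (2,1) -> (4,3): empty -> OK
All cells valid: no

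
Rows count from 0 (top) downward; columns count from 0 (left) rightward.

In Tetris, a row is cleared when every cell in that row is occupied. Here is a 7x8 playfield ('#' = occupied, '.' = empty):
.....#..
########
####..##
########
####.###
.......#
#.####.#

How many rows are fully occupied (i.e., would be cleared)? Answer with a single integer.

Answer: 2

Derivation:
Check each row:
  row 0: 7 empty cells -> not full
  row 1: 0 empty cells -> FULL (clear)
  row 2: 2 empty cells -> not full
  row 3: 0 empty cells -> FULL (clear)
  row 4: 1 empty cell -> not full
  row 5: 7 empty cells -> not full
  row 6: 2 empty cells -> not full
Total rows cleared: 2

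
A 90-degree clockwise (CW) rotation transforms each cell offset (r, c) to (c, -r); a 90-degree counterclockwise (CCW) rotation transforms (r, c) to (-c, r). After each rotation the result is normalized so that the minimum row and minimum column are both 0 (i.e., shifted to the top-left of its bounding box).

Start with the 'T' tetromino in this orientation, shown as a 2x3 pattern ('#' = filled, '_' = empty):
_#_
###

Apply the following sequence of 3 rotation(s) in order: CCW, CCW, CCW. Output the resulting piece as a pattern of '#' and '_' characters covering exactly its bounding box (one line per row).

Start:
_#_
###
After rotation 1 (CCW):
_#
##
_#
After rotation 2 (CCW):
###
_#_
After rotation 3 (CCW):
#_
##
#_

Answer: #_
##
#_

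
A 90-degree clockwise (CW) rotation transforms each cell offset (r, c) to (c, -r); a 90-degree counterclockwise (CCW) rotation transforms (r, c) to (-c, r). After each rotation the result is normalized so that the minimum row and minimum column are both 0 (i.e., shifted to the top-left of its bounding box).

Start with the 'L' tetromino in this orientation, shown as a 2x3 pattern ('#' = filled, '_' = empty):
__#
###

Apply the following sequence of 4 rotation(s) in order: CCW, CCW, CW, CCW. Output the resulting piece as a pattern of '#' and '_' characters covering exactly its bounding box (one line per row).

Start:
__#
###
After rotation 1 (CCW):
##
_#
_#
After rotation 2 (CCW):
###
#__
After rotation 3 (CW):
##
_#
_#
After rotation 4 (CCW):
###
#__

Answer: ###
#__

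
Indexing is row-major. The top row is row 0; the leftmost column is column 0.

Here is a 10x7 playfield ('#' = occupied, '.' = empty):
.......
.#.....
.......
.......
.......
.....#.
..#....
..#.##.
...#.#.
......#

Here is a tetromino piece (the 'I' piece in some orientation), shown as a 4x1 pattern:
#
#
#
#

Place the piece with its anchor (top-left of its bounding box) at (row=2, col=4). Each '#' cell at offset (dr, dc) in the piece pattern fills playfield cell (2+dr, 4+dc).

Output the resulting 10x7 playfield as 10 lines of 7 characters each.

Fill (2+0,4+0) = (2,4)
Fill (2+1,4+0) = (3,4)
Fill (2+2,4+0) = (4,4)
Fill (2+3,4+0) = (5,4)

Answer: .......
.#.....
....#..
....#..
....#..
....##.
..#....
..#.##.
...#.#.
......#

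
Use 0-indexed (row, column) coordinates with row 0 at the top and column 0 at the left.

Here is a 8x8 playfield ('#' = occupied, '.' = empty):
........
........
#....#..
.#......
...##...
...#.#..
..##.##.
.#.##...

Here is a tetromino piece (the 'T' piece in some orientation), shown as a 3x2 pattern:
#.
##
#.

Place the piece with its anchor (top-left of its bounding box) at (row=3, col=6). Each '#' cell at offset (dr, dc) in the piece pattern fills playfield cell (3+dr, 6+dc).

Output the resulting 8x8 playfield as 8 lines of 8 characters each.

Answer: ........
........
#....#..
.#....#.
...##.##
...#.##.
..##.##.
.#.##...

Derivation:
Fill (3+0,6+0) = (3,6)
Fill (3+1,6+0) = (4,6)
Fill (3+1,6+1) = (4,7)
Fill (3+2,6+0) = (5,6)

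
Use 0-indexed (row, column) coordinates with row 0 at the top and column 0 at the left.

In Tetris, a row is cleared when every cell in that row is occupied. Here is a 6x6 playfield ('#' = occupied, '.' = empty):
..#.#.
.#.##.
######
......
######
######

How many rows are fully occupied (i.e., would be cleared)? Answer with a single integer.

Check each row:
  row 0: 4 empty cells -> not full
  row 1: 3 empty cells -> not full
  row 2: 0 empty cells -> FULL (clear)
  row 3: 6 empty cells -> not full
  row 4: 0 empty cells -> FULL (clear)
  row 5: 0 empty cells -> FULL (clear)
Total rows cleared: 3

Answer: 3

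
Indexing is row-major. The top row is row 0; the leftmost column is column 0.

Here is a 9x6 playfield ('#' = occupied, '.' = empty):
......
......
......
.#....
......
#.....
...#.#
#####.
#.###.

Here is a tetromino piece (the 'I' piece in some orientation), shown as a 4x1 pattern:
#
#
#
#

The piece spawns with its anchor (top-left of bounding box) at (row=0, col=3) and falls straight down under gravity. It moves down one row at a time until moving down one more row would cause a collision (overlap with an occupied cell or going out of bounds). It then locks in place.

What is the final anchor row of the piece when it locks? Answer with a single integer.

Spawn at (row=0, col=3). Try each row:
  row 0: fits
  row 1: fits
  row 2: fits
  row 3: blocked -> lock at row 2

Answer: 2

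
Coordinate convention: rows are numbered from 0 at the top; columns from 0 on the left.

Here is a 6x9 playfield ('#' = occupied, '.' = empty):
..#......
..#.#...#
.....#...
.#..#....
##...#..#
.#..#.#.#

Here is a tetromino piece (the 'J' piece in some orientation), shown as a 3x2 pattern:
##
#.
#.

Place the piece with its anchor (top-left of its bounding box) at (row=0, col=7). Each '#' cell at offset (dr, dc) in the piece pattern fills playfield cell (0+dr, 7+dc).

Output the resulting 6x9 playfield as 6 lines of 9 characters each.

Fill (0+0,7+0) = (0,7)
Fill (0+0,7+1) = (0,8)
Fill (0+1,7+0) = (1,7)
Fill (0+2,7+0) = (2,7)

Answer: ..#....##
..#.#..##
.....#.#.
.#..#....
##...#..#
.#..#.#.#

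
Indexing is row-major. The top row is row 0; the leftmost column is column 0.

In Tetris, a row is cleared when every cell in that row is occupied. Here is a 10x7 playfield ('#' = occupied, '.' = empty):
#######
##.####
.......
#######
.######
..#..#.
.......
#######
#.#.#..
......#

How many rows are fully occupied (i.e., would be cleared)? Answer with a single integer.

Check each row:
  row 0: 0 empty cells -> FULL (clear)
  row 1: 1 empty cell -> not full
  row 2: 7 empty cells -> not full
  row 3: 0 empty cells -> FULL (clear)
  row 4: 1 empty cell -> not full
  row 5: 5 empty cells -> not full
  row 6: 7 empty cells -> not full
  row 7: 0 empty cells -> FULL (clear)
  row 8: 4 empty cells -> not full
  row 9: 6 empty cells -> not full
Total rows cleared: 3

Answer: 3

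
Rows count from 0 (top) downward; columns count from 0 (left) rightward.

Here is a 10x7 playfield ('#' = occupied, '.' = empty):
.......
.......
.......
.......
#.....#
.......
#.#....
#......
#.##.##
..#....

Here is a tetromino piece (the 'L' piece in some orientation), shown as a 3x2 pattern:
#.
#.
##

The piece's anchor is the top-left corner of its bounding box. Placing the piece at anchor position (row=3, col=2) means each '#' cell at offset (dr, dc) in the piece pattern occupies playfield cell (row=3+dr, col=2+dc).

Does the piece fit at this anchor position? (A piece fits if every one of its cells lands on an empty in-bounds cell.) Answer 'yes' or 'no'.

Answer: yes

Derivation:
Check each piece cell at anchor (3, 2):
  offset (0,0) -> (3,2): empty -> OK
  offset (1,0) -> (4,2): empty -> OK
  offset (2,0) -> (5,2): empty -> OK
  offset (2,1) -> (5,3): empty -> OK
All cells valid: yes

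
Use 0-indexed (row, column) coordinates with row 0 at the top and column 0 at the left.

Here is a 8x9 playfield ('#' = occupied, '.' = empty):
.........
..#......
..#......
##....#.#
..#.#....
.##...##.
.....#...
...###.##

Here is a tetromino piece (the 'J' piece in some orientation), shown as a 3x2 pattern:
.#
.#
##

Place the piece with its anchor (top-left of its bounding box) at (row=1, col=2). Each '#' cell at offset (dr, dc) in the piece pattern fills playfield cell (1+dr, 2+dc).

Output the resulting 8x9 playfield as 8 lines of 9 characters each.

Fill (1+0,2+1) = (1,3)
Fill (1+1,2+1) = (2,3)
Fill (1+2,2+0) = (3,2)
Fill (1+2,2+1) = (3,3)

Answer: .........
..##.....
..##.....
####..#.#
..#.#....
.##...##.
.....#...
...###.##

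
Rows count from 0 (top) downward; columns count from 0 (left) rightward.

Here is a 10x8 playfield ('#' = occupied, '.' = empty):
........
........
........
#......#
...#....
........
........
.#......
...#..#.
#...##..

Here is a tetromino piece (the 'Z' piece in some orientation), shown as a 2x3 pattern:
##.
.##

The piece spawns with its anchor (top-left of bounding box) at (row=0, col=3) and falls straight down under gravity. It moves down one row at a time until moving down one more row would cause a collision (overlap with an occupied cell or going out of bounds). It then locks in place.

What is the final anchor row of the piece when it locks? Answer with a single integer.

Spawn at (row=0, col=3). Try each row:
  row 0: fits
  row 1: fits
  row 2: fits
  row 3: fits
  row 4: blocked -> lock at row 3

Answer: 3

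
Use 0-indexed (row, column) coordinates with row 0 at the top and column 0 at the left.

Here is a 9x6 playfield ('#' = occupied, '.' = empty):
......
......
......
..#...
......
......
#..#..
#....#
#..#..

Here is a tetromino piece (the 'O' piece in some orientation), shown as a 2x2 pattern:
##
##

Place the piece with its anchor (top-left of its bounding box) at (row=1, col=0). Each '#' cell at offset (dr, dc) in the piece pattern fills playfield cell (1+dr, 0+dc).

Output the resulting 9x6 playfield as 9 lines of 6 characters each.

Answer: ......
##....
##....
..#...
......
......
#..#..
#....#
#..#..

Derivation:
Fill (1+0,0+0) = (1,0)
Fill (1+0,0+1) = (1,1)
Fill (1+1,0+0) = (2,0)
Fill (1+1,0+1) = (2,1)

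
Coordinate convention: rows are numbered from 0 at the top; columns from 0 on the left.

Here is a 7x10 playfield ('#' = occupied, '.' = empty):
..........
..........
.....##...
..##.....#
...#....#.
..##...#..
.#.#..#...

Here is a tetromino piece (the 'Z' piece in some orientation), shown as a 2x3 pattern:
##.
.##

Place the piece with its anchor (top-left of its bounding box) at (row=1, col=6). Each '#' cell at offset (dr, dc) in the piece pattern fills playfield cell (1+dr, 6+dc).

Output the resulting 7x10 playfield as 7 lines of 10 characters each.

Answer: ..........
......##..
.....####.
..##.....#
...#....#.
..##...#..
.#.#..#...

Derivation:
Fill (1+0,6+0) = (1,6)
Fill (1+0,6+1) = (1,7)
Fill (1+1,6+1) = (2,7)
Fill (1+1,6+2) = (2,8)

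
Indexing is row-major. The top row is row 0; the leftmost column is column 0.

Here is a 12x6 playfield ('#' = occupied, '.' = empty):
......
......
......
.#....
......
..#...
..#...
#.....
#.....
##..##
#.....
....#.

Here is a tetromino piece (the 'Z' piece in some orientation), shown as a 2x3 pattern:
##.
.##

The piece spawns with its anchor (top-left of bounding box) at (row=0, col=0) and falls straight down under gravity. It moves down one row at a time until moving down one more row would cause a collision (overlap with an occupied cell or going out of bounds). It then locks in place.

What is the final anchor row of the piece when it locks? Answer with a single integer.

Spawn at (row=0, col=0). Try each row:
  row 0: fits
  row 1: fits
  row 2: blocked -> lock at row 1

Answer: 1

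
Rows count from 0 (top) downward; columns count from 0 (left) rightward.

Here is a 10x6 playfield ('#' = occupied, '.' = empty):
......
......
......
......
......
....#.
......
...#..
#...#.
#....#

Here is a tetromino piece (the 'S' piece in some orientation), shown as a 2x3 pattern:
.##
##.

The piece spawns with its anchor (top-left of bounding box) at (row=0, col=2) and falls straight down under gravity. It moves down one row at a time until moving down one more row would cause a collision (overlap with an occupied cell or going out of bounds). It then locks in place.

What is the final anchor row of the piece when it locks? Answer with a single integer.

Answer: 4

Derivation:
Spawn at (row=0, col=2). Try each row:
  row 0: fits
  row 1: fits
  row 2: fits
  row 3: fits
  row 4: fits
  row 5: blocked -> lock at row 4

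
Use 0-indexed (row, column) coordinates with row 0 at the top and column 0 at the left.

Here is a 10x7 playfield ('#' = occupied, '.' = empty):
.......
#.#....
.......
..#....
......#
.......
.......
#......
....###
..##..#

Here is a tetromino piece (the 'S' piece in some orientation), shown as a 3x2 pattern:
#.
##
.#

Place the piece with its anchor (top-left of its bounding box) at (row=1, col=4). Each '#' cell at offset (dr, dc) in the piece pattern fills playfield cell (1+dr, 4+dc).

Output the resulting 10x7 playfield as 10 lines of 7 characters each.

Fill (1+0,4+0) = (1,4)
Fill (1+1,4+0) = (2,4)
Fill (1+1,4+1) = (2,5)
Fill (1+2,4+1) = (3,5)

Answer: .......
#.#.#..
....##.
..#..#.
......#
.......
.......
#......
....###
..##..#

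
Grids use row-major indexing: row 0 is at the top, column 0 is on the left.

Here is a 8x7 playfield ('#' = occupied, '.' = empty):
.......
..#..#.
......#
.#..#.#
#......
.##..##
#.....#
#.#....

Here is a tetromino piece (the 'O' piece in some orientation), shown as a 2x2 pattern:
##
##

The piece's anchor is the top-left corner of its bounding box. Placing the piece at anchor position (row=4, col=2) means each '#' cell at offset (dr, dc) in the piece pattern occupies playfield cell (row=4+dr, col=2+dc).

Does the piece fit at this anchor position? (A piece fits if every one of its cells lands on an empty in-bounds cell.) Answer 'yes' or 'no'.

Answer: no

Derivation:
Check each piece cell at anchor (4, 2):
  offset (0,0) -> (4,2): empty -> OK
  offset (0,1) -> (4,3): empty -> OK
  offset (1,0) -> (5,2): occupied ('#') -> FAIL
  offset (1,1) -> (5,3): empty -> OK
All cells valid: no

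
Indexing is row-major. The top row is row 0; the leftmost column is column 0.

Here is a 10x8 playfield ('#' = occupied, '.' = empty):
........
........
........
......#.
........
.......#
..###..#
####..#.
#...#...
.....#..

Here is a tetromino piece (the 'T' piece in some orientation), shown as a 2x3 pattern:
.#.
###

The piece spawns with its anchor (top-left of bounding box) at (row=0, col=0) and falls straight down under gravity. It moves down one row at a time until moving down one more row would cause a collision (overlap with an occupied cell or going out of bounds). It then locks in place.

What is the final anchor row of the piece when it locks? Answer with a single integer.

Spawn at (row=0, col=0). Try each row:
  row 0: fits
  row 1: fits
  row 2: fits
  row 3: fits
  row 4: fits
  row 5: blocked -> lock at row 4

Answer: 4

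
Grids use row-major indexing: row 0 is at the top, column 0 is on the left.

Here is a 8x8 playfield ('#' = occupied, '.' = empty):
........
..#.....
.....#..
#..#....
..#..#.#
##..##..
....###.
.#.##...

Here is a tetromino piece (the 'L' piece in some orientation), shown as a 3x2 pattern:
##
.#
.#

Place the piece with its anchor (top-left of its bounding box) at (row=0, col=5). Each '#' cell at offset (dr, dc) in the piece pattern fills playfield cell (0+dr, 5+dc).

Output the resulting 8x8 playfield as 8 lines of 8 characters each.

Fill (0+0,5+0) = (0,5)
Fill (0+0,5+1) = (0,6)
Fill (0+1,5+1) = (1,6)
Fill (0+2,5+1) = (2,6)

Answer: .....##.
..#...#.
.....##.
#..#....
..#..#.#
##..##..
....###.
.#.##...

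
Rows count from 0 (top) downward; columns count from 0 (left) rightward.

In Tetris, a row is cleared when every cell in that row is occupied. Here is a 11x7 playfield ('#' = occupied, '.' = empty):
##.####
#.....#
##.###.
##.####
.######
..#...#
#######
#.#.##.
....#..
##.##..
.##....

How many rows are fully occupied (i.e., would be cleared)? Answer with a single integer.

Answer: 1

Derivation:
Check each row:
  row 0: 1 empty cell -> not full
  row 1: 5 empty cells -> not full
  row 2: 2 empty cells -> not full
  row 3: 1 empty cell -> not full
  row 4: 1 empty cell -> not full
  row 5: 5 empty cells -> not full
  row 6: 0 empty cells -> FULL (clear)
  row 7: 3 empty cells -> not full
  row 8: 6 empty cells -> not full
  row 9: 3 empty cells -> not full
  row 10: 5 empty cells -> not full
Total rows cleared: 1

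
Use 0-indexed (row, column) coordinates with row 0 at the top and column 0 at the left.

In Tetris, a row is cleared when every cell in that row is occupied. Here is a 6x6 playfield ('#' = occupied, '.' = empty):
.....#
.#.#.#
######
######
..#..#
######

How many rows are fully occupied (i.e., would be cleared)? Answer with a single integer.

Check each row:
  row 0: 5 empty cells -> not full
  row 1: 3 empty cells -> not full
  row 2: 0 empty cells -> FULL (clear)
  row 3: 0 empty cells -> FULL (clear)
  row 4: 4 empty cells -> not full
  row 5: 0 empty cells -> FULL (clear)
Total rows cleared: 3

Answer: 3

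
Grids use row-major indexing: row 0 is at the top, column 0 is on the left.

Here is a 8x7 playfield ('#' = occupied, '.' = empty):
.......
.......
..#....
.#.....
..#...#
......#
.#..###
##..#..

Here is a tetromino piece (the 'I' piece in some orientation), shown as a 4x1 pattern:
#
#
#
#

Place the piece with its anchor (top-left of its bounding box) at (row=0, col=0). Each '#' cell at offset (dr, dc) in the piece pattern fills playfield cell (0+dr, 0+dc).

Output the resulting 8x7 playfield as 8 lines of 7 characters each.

Answer: #......
#......
#.#....
##.....
..#...#
......#
.#..###
##..#..

Derivation:
Fill (0+0,0+0) = (0,0)
Fill (0+1,0+0) = (1,0)
Fill (0+2,0+0) = (2,0)
Fill (0+3,0+0) = (3,0)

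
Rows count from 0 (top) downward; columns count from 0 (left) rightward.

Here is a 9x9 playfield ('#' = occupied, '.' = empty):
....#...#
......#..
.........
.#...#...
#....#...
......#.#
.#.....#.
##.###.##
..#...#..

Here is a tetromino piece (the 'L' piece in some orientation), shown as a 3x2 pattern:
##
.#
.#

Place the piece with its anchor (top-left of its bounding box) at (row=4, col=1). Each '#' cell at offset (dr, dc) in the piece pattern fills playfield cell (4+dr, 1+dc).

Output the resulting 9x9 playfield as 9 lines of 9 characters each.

Answer: ....#...#
......#..
.........
.#...#...
###..#...
..#...#.#
.##....#.
##.###.##
..#...#..

Derivation:
Fill (4+0,1+0) = (4,1)
Fill (4+0,1+1) = (4,2)
Fill (4+1,1+1) = (5,2)
Fill (4+2,1+1) = (6,2)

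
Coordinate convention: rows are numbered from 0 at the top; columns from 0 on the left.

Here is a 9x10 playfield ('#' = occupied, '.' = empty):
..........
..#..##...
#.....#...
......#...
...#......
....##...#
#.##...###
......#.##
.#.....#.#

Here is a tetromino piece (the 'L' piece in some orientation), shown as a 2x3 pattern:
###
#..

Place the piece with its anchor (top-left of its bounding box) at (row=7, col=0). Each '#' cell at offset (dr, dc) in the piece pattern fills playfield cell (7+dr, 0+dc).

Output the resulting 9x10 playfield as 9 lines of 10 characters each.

Fill (7+0,0+0) = (7,0)
Fill (7+0,0+1) = (7,1)
Fill (7+0,0+2) = (7,2)
Fill (7+1,0+0) = (8,0)

Answer: ..........
..#..##...
#.....#...
......#...
...#......
....##...#
#.##...###
###...#.##
##.....#.#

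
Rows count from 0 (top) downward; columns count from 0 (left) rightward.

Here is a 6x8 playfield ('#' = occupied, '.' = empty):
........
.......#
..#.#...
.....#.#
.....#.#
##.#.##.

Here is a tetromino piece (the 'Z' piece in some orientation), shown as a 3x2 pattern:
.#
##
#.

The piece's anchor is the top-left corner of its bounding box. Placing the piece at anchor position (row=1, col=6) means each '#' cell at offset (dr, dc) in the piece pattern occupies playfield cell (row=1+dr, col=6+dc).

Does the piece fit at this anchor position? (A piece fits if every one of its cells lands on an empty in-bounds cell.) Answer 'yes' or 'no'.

Check each piece cell at anchor (1, 6):
  offset (0,1) -> (1,7): occupied ('#') -> FAIL
  offset (1,0) -> (2,6): empty -> OK
  offset (1,1) -> (2,7): empty -> OK
  offset (2,0) -> (3,6): empty -> OK
All cells valid: no

Answer: no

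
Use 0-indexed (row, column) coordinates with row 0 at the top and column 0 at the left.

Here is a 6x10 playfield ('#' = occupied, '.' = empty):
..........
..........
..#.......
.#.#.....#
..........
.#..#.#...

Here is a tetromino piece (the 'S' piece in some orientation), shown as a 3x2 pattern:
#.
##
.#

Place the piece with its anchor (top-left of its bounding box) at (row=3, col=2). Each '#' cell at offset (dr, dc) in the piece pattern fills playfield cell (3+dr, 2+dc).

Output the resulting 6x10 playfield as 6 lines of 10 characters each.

Fill (3+0,2+0) = (3,2)
Fill (3+1,2+0) = (4,2)
Fill (3+1,2+1) = (4,3)
Fill (3+2,2+1) = (5,3)

Answer: ..........
..........
..#.......
.###.....#
..##......
.#.##.#...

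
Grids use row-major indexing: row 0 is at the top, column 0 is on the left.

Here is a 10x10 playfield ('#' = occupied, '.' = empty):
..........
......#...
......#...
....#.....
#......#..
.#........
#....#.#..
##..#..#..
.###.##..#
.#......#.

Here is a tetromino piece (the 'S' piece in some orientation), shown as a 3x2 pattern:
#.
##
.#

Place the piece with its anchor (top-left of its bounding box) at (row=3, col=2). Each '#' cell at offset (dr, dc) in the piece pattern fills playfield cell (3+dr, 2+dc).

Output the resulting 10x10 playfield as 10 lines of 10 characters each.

Fill (3+0,2+0) = (3,2)
Fill (3+1,2+0) = (4,2)
Fill (3+1,2+1) = (4,3)
Fill (3+2,2+1) = (5,3)

Answer: ..........
......#...
......#...
..#.#.....
#.##...#..
.#.#......
#....#.#..
##..#..#..
.###.##..#
.#......#.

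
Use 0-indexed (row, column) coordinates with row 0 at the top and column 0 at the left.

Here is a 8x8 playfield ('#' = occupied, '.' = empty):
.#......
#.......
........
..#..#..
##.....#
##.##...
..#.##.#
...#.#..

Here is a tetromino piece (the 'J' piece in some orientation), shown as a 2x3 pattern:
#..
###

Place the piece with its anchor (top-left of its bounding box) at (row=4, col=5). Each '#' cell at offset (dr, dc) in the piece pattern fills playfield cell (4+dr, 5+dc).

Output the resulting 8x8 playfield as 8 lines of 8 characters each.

Fill (4+0,5+0) = (4,5)
Fill (4+1,5+0) = (5,5)
Fill (4+1,5+1) = (5,6)
Fill (4+1,5+2) = (5,7)

Answer: .#......
#.......
........
..#..#..
##...#.#
##.#####
..#.##.#
...#.#..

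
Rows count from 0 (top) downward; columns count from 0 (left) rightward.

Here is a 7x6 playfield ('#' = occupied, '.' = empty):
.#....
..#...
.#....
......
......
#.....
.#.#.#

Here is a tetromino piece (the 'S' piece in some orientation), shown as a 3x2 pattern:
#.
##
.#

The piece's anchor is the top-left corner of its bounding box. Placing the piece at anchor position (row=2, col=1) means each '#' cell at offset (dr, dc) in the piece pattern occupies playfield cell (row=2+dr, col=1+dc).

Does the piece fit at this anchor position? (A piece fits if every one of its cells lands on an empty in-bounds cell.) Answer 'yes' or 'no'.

Answer: no

Derivation:
Check each piece cell at anchor (2, 1):
  offset (0,0) -> (2,1): occupied ('#') -> FAIL
  offset (1,0) -> (3,1): empty -> OK
  offset (1,1) -> (3,2): empty -> OK
  offset (2,1) -> (4,2): empty -> OK
All cells valid: no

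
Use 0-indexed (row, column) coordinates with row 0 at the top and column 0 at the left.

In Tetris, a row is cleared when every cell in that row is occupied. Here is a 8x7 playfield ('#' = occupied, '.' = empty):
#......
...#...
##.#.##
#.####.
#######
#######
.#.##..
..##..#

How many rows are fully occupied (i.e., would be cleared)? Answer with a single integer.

Check each row:
  row 0: 6 empty cells -> not full
  row 1: 6 empty cells -> not full
  row 2: 2 empty cells -> not full
  row 3: 2 empty cells -> not full
  row 4: 0 empty cells -> FULL (clear)
  row 5: 0 empty cells -> FULL (clear)
  row 6: 4 empty cells -> not full
  row 7: 4 empty cells -> not full
Total rows cleared: 2

Answer: 2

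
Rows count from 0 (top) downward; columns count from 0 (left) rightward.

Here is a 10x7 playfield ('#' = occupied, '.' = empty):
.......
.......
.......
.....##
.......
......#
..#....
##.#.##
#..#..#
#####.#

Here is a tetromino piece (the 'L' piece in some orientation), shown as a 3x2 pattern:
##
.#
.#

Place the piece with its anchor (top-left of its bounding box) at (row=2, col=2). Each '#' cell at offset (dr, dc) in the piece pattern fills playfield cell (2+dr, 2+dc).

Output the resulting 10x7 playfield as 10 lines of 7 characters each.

Fill (2+0,2+0) = (2,2)
Fill (2+0,2+1) = (2,3)
Fill (2+1,2+1) = (3,3)
Fill (2+2,2+1) = (4,3)

Answer: .......
.......
..##...
...#.##
...#...
......#
..#....
##.#.##
#..#..#
#####.#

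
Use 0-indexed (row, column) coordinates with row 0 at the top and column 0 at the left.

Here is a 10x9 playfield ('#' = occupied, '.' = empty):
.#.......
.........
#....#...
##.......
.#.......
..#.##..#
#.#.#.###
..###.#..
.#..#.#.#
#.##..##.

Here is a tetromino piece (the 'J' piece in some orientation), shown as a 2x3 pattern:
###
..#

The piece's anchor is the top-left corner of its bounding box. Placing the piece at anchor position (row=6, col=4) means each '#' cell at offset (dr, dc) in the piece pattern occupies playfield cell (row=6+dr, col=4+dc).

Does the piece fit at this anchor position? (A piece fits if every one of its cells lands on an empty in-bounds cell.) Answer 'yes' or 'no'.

Check each piece cell at anchor (6, 4):
  offset (0,0) -> (6,4): occupied ('#') -> FAIL
  offset (0,1) -> (6,5): empty -> OK
  offset (0,2) -> (6,6): occupied ('#') -> FAIL
  offset (1,2) -> (7,6): occupied ('#') -> FAIL
All cells valid: no

Answer: no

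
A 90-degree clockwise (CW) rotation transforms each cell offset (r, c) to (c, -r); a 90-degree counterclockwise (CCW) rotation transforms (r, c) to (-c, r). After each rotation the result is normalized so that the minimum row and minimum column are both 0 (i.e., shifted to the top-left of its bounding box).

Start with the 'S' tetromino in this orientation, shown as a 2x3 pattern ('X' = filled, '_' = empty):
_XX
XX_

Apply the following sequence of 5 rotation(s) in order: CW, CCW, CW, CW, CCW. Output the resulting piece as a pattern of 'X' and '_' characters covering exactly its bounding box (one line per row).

Answer: X_
XX
_X

Derivation:
Start:
_XX
XX_
After rotation 1 (CW):
X_
XX
_X
After rotation 2 (CCW):
_XX
XX_
After rotation 3 (CW):
X_
XX
_X
After rotation 4 (CW):
_XX
XX_
After rotation 5 (CCW):
X_
XX
_X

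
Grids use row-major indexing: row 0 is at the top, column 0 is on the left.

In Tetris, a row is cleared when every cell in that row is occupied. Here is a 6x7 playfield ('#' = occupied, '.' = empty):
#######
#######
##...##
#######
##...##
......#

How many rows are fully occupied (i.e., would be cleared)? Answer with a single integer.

Answer: 3

Derivation:
Check each row:
  row 0: 0 empty cells -> FULL (clear)
  row 1: 0 empty cells -> FULL (clear)
  row 2: 3 empty cells -> not full
  row 3: 0 empty cells -> FULL (clear)
  row 4: 3 empty cells -> not full
  row 5: 6 empty cells -> not full
Total rows cleared: 3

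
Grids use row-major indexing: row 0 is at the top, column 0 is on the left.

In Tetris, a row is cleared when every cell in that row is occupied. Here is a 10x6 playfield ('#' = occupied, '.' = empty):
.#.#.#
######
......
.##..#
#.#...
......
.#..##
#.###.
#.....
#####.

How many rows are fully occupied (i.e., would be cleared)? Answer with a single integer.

Check each row:
  row 0: 3 empty cells -> not full
  row 1: 0 empty cells -> FULL (clear)
  row 2: 6 empty cells -> not full
  row 3: 3 empty cells -> not full
  row 4: 4 empty cells -> not full
  row 5: 6 empty cells -> not full
  row 6: 3 empty cells -> not full
  row 7: 2 empty cells -> not full
  row 8: 5 empty cells -> not full
  row 9: 1 empty cell -> not full
Total rows cleared: 1

Answer: 1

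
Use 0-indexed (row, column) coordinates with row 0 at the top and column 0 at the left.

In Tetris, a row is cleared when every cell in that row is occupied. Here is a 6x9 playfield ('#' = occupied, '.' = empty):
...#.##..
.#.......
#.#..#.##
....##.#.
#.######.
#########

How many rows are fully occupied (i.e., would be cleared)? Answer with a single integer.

Answer: 1

Derivation:
Check each row:
  row 0: 6 empty cells -> not full
  row 1: 8 empty cells -> not full
  row 2: 4 empty cells -> not full
  row 3: 6 empty cells -> not full
  row 4: 2 empty cells -> not full
  row 5: 0 empty cells -> FULL (clear)
Total rows cleared: 1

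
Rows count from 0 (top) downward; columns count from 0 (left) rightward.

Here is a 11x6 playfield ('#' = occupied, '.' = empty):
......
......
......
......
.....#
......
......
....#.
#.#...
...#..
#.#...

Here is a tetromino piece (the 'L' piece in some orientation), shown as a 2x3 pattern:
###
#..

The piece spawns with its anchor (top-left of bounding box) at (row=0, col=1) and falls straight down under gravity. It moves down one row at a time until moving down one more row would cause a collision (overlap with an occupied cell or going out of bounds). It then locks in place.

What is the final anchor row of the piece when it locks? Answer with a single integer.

Spawn at (row=0, col=1). Try each row:
  row 0: fits
  row 1: fits
  row 2: fits
  row 3: fits
  row 4: fits
  row 5: fits
  row 6: fits
  row 7: fits
  row 8: blocked -> lock at row 7

Answer: 7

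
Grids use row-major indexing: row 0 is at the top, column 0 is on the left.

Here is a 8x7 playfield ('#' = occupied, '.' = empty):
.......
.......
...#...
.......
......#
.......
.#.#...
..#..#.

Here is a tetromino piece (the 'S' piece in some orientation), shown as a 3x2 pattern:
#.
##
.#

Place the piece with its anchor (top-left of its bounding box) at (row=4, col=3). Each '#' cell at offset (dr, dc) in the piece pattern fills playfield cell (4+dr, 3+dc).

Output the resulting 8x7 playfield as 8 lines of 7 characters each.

Answer: .......
.......
...#...
.......
...#..#
...##..
.#.##..
..#..#.

Derivation:
Fill (4+0,3+0) = (4,3)
Fill (4+1,3+0) = (5,3)
Fill (4+1,3+1) = (5,4)
Fill (4+2,3+1) = (6,4)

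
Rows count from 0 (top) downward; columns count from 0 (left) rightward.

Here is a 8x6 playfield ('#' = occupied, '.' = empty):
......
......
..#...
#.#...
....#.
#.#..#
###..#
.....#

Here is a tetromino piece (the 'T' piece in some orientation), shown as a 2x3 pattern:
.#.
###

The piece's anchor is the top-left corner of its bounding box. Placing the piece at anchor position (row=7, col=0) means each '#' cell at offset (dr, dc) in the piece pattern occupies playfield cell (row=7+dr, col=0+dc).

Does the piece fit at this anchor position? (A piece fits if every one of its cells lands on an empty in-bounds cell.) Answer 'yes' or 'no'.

Answer: no

Derivation:
Check each piece cell at anchor (7, 0):
  offset (0,1) -> (7,1): empty -> OK
  offset (1,0) -> (8,0): out of bounds -> FAIL
  offset (1,1) -> (8,1): out of bounds -> FAIL
  offset (1,2) -> (8,2): out of bounds -> FAIL
All cells valid: no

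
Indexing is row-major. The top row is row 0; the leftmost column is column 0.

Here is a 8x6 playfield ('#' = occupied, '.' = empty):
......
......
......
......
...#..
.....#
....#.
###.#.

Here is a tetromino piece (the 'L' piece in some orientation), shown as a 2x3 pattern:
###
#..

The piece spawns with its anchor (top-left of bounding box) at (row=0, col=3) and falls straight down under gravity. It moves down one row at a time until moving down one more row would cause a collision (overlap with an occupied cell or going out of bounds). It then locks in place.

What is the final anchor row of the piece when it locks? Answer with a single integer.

Answer: 2

Derivation:
Spawn at (row=0, col=3). Try each row:
  row 0: fits
  row 1: fits
  row 2: fits
  row 3: blocked -> lock at row 2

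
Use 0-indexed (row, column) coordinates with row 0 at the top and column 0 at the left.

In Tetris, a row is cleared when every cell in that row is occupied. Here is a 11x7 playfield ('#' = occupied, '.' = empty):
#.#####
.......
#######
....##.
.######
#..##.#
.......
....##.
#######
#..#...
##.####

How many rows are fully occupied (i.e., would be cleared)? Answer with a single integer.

Answer: 2

Derivation:
Check each row:
  row 0: 1 empty cell -> not full
  row 1: 7 empty cells -> not full
  row 2: 0 empty cells -> FULL (clear)
  row 3: 5 empty cells -> not full
  row 4: 1 empty cell -> not full
  row 5: 3 empty cells -> not full
  row 6: 7 empty cells -> not full
  row 7: 5 empty cells -> not full
  row 8: 0 empty cells -> FULL (clear)
  row 9: 5 empty cells -> not full
  row 10: 1 empty cell -> not full
Total rows cleared: 2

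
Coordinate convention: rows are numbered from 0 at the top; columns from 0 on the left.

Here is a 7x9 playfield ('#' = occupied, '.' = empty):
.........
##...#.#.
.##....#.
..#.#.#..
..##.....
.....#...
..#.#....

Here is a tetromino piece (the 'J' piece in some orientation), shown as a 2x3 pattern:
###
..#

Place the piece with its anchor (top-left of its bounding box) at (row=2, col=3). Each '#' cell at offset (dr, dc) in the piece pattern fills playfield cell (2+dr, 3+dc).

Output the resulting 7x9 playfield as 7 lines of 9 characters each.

Answer: .........
##...#.#.
.#####.#.
..#.###..
..##.....
.....#...
..#.#....

Derivation:
Fill (2+0,3+0) = (2,3)
Fill (2+0,3+1) = (2,4)
Fill (2+0,3+2) = (2,5)
Fill (2+1,3+2) = (3,5)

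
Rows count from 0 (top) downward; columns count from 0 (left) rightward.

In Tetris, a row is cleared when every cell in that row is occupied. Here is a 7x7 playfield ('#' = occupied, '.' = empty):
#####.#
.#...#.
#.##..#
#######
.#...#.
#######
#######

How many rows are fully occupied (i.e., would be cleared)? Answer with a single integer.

Check each row:
  row 0: 1 empty cell -> not full
  row 1: 5 empty cells -> not full
  row 2: 3 empty cells -> not full
  row 3: 0 empty cells -> FULL (clear)
  row 4: 5 empty cells -> not full
  row 5: 0 empty cells -> FULL (clear)
  row 6: 0 empty cells -> FULL (clear)
Total rows cleared: 3

Answer: 3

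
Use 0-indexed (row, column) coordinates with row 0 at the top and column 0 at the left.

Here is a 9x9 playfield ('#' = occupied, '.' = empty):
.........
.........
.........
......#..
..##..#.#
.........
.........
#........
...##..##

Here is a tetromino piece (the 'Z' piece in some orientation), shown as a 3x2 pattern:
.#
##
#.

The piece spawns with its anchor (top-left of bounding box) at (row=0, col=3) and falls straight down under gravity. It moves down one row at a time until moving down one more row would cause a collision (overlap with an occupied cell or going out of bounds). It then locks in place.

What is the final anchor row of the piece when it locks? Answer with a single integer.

Spawn at (row=0, col=3). Try each row:
  row 0: fits
  row 1: fits
  row 2: blocked -> lock at row 1

Answer: 1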